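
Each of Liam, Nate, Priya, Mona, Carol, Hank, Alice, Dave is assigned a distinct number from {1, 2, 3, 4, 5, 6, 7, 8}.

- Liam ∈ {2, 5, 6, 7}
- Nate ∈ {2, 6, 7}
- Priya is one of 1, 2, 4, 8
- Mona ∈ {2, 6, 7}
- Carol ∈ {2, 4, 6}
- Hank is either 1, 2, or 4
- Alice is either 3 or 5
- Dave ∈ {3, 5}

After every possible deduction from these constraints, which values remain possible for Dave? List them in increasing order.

The 8 variables together cover exactly {1, 2, 3, 4, 5, 6, 7, 8} — 8 values for 8 variables — and 8 appears only in Priya's list, so Priya = 8.
Among the 7 still-open variables, 1 fits only Hank (and all 7 values in {1, 2, 3, 4, 5, 6, 7} must be used), so Hank = 1.
Among the 6 still-open variables, 4 fits only Carol (and all 6 values in {2, 3, 4, 5, 6, 7} must be used), so Carol = 4.
The 2 variables Alice and Dave are confined to {3, 5}, which locks those values in; drop them from Liam.
No further eliminations apply; Dave can still be any of 3, 5.

3, 5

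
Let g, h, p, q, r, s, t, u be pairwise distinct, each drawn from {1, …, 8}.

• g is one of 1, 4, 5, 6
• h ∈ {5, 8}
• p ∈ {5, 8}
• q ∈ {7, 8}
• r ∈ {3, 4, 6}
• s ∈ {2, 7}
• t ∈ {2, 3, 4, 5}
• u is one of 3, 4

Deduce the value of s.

2

The 8 variables together cover exactly {1, 2, 3, 4, 5, 6, 7, 8} — 8 values for 8 variables — and 1 appears only in g's list, so g = 1.
The 7 still-open variables draw from only 7 values {2, 3, 4, 5, 6, 7, 8}, so each is used; only r can be 6, hence r = 6.
h and p share exactly the 2 values {5, 8}; by pigeonhole those values go to them, so strike 5, 8 from q, t.
q's domain is down to {7}, so q = 7. Eliminate 7 elsewhere: s.
So s = 2.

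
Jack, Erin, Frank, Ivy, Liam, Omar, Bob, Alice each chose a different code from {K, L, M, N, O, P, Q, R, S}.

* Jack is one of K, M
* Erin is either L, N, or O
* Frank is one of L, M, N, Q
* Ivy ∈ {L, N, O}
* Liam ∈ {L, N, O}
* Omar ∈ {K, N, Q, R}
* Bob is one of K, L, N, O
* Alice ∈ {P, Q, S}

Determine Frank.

Q

The 3 variables Erin, Ivy, Liam are confined to {L, N, O}, which locks those values in; drop them from Frank, Omar, Bob.
That leaves Bob = K. So Jack, Omar can't be K.
Jack's domain is down to {M}, so Jack = M. Remove M from Frank.
So Frank = Q.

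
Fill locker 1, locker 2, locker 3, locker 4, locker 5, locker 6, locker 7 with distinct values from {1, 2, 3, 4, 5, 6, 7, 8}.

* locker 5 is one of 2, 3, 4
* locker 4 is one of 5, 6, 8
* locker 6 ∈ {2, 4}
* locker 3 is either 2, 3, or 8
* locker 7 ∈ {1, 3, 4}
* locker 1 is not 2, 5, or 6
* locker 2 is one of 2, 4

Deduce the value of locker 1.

7

locker 2 and locker 6 between them cover only {2, 4} — a naked pair. Remove those values from locker 1, locker 3, locker 5, locker 7.
locker 5 has just one choice, so locker 5 = 3. Eliminate 3 elsewhere: locker 1, locker 3, locker 7.
locker 7 must be 1 (only option left). Eliminate 1 elsewhere: locker 1.
That leaves locker 3 = 8. So locker 1, locker 4 can't be 8.
So locker 1 = 7.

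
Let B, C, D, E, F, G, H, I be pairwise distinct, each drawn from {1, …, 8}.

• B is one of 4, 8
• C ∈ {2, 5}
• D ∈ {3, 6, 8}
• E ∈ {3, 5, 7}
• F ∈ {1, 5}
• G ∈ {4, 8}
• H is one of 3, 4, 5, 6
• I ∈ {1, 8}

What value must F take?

5

Among the 8 variables, 2 fits only C (and all 8 values in {1, 2, 3, 4, 5, 6, 7, 8} must be used), so C = 2.
The 7 still-open variables draw from only 7 values {1, 3, 4, 5, 6, 7, 8}, so each is used; only E can be 7, hence E = 7.
B and G share exactly the 2 values {4, 8}; by pigeonhole those values go to them, so strike 4, 8 from D, H, I.
I's domain is down to {1}, so I = 1. So F can't be 1.
So F = 5.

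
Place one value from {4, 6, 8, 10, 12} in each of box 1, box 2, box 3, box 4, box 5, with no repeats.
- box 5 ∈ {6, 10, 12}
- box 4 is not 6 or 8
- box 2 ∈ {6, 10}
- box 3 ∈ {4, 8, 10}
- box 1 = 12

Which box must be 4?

box 1's domain is down to {12}, so box 1 = 12. Strike 12 from box 4, box 5.
The 4 still-open variables together cover exactly {4, 6, 8, 10} — 4 values for 4 variables — and 8 appears only in box 3's list, so box 3 = 8.
The 3 still-open variables together cover exactly {4, 6, 10} — 3 values for 3 variables — and 4 appears only in box 4's list, so box 4 = 4.

box 4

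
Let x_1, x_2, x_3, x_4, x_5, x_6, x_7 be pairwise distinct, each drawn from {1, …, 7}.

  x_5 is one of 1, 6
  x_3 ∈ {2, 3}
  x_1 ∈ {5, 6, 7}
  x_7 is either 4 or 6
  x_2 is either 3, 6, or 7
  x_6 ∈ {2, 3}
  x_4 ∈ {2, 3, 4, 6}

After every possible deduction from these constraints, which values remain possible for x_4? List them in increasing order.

The 7 variables together cover exactly {1, 2, 3, 4, 5, 6, 7} — 7 values for 7 variables — and 1 appears only in x_5's list, so x_5 = 1.
The 6 still-open variables draw from only 6 values {2, 3, 4, 5, 6, 7}, so each is used; only x_1 can be 5, hence x_1 = 5.
The 5 still-open variables draw from only 5 values {2, 3, 4, 6, 7}, so each is used; only x_2 can be 7, hence x_2 = 7.
x_3 and x_6 between them cover only {2, 3} — a naked pair. Remove those values from x_4.
No further eliminations apply; x_4 can still be any of 4, 6.

4, 6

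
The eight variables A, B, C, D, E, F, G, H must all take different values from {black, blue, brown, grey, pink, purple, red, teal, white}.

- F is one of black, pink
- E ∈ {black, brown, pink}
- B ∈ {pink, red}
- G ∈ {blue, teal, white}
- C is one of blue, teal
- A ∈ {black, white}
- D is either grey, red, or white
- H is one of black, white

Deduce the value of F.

The 8 variables together cover exactly {black, blue, brown, grey, pink, red, teal, white} — 8 values for 8 variables — and brown appears only in E's list, so E = brown.
The 7 still-open variables draw from only 7 values {black, blue, grey, pink, red, teal, white}, so each is used; only D can be grey, hence D = grey.
The 6 still-open variables draw from only 6 values {black, blue, pink, red, teal, white}, so each is used; only B can be red, hence B = red.
The 5 still-open variables draw from only 5 values {black, blue, pink, teal, white}, so each is used; only F can be pink, hence F = pink.

pink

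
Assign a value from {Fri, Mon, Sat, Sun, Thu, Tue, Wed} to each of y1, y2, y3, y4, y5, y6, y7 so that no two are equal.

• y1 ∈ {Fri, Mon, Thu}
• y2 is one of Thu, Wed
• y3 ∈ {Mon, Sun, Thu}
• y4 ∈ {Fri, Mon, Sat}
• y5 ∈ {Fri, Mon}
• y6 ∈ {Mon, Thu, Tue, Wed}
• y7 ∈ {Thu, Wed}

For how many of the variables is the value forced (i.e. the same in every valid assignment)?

3

The 7 variables draw from only 7 values {Fri, Mon, Sat, Sun, Thu, Tue, Wed}, so each is used; only y4 can be Sat, hence y4 = Sat.
The 6 still-open variables together cover exactly {Fri, Mon, Sun, Thu, Tue, Wed} — 6 values for 6 variables — and Sun appears only in y3's list, so y3 = Sun.
Among the 5 still-open variables, Tue fits only y6 (and all 5 values in {Fri, Mon, Thu, Tue, Wed} must be used), so y6 = Tue.
y2 and y7 between them cover only {Thu, Wed} — a naked pair. Remove those values from y1.
Determined: y3=Sun, y4=Sat, y6=Tue. The other variables each still have more than one consistent value. That makes 3.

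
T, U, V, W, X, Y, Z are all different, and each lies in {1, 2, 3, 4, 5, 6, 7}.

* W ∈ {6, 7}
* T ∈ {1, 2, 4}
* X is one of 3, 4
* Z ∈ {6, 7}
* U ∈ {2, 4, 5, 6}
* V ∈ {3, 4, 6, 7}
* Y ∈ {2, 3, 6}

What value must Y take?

The 7 variables together cover exactly {1, 2, 3, 4, 5, 6, 7} — 7 values for 7 variables — and 1 appears only in T's list, so T = 1.
Among the 6 still-open variables, 5 fits only U (and all 6 values in {2, 3, 4, 5, 6, 7} must be used), so U = 5.
The 5 still-open variables together cover exactly {2, 3, 4, 6, 7} — 5 values for 5 variables — and 2 appears only in Y's list, so Y = 2.

2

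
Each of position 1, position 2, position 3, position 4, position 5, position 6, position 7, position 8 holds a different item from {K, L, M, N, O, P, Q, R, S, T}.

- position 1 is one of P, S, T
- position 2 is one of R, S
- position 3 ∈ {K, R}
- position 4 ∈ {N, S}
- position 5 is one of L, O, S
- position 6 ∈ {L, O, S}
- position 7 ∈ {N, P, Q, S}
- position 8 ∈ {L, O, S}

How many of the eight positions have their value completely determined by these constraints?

The 3 variables position 5, position 6, position 8 are confined to {L, O, S}, which locks those values in; drop them from position 1, position 2, position 4, position 7.
position 2's domain is down to {R}, so position 2 = R. Strike R from position 3.
position 3 has just one choice, so position 3 = K.
That leaves position 4 = N. Eliminate N elsewhere: position 7.
Determined: position 2=R, position 3=K, position 4=N. The other positions each still have more than one consistent value. That makes 3.

3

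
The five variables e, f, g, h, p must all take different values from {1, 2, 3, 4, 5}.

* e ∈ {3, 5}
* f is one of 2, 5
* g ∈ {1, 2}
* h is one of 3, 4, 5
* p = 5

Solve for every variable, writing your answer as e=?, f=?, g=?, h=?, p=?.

e=3, f=2, g=1, h=4, p=5

p has just one choice, so p = 5. Remove 5 from e, f, h.
e's domain is down to {3}, so e = 3. Eliminate 3 elsewhere: h.
f must be 2 (only option left). Strike 2 from g.
That leaves g = 1.
h must be 4 (only option left).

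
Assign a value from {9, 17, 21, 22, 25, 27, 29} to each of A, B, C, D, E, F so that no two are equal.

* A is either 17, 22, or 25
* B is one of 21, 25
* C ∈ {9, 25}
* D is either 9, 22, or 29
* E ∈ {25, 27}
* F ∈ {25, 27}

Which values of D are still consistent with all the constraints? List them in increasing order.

E and F share exactly the 2 values {25, 27}; by pigeonhole those values go to them, so strike 25, 27 from A, B, C.
That leaves B = 21.
C has just one choice, so C = 9. So D can't be 9.
No further eliminations apply; D can still be any of 22, 29.

22, 29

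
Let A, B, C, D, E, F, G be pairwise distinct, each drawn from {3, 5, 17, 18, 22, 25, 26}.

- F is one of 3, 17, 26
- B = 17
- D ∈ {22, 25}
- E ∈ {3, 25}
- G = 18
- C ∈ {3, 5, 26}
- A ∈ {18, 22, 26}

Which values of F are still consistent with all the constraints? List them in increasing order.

3, 26

B must be 17 (only option left). Eliminate 17 elsewhere: F.
That leaves G = 18. Remove 18 from A.
The 5 still-open variables draw from only 5 values {3, 5, 22, 25, 26}, so each is used; only C can be 5, hence C = 5.
No further eliminations apply; F can still be any of 3, 26.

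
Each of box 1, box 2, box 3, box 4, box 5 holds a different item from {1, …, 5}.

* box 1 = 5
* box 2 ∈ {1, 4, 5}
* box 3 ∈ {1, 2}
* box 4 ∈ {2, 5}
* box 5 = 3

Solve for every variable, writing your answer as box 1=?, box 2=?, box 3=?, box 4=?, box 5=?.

box 1's domain is down to {5}, so box 1 = 5. Strike 5 from box 2, box 4.
box 4 has just one choice, so box 4 = 2. So box 3 can't be 2.
That leaves box 5 = 3.
box 3 has just one choice, so box 3 = 1. Eliminate 1 elsewhere: box 2.
That leaves box 2 = 4.

box 1=5, box 2=4, box 3=1, box 4=2, box 5=3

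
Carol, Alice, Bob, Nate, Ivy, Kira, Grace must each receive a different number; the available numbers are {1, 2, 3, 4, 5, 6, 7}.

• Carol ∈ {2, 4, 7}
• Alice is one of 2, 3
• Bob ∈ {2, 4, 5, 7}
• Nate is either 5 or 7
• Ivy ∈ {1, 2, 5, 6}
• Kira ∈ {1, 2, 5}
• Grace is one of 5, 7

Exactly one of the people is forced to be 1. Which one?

The 7 variables draw from only 7 values {1, 2, 3, 4, 5, 6, 7}, so each is used; only Alice can be 3, hence Alice = 3.
The 6 still-open variables together cover exactly {1, 2, 4, 5, 6, 7} — 6 values for 6 variables — and 6 appears only in Ivy's list, so Ivy = 6.
The 5 still-open variables draw from only 5 values {1, 2, 4, 5, 7}, so each is used; only Kira can be 1, hence Kira = 1.

Kira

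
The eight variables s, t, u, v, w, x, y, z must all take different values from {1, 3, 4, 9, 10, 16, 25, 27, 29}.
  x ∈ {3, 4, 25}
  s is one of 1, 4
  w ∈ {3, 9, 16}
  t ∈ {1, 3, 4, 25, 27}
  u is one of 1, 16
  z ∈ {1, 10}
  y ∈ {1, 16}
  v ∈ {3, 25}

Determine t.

The 8 variables together cover exactly {1, 3, 4, 9, 10, 16, 25, 27} — 8 values for 8 variables — and 9 appears only in w's list, so w = 9.
The 7 still-open variables together cover exactly {1, 3, 4, 10, 16, 25, 27} — 7 values for 7 variables — and 10 appears only in z's list, so z = 10.
The 6 still-open variables together cover exactly {1, 3, 4, 16, 25, 27} — 6 values for 6 variables — and 27 appears only in t's list, so t = 27.

27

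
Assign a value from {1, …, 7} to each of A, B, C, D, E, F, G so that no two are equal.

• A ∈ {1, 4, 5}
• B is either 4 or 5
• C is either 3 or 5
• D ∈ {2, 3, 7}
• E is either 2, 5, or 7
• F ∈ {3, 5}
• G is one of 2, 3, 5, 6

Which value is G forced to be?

6

Among the 7 variables, 1 fits only A (and all 7 values in {1, 2, 3, 4, 5, 6, 7} must be used), so A = 1.
Among the 6 still-open variables, 4 fits only B (and all 6 values in {2, 3, 4, 5, 6, 7} must be used), so B = 4.
Among the 5 still-open variables, 6 fits only G (and all 5 values in {2, 3, 5, 6, 7} must be used), so G = 6.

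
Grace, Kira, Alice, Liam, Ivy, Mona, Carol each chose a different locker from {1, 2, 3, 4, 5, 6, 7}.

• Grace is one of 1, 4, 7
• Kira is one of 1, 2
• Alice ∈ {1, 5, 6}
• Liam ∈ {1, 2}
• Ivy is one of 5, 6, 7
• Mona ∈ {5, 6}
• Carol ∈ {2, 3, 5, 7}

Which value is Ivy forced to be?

Among the 7 variables, 3 fits only Carol (and all 7 values in {1, 2, 3, 4, 5, 6, 7} must be used), so Carol = 3.
The 6 still-open variables together cover exactly {1, 2, 4, 5, 6, 7} — 6 values for 6 variables — and 4 appears only in Grace's list, so Grace = 4.
Among the 5 still-open variables, 7 fits only Ivy (and all 5 values in {1, 2, 5, 6, 7} must be used), so Ivy = 7.

7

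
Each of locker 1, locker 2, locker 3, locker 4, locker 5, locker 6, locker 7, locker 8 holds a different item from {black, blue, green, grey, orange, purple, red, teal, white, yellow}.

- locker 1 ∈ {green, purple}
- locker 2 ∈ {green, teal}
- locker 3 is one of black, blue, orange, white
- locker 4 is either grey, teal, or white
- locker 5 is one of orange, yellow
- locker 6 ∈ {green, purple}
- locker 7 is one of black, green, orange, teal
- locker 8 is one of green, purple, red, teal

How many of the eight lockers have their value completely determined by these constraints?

2

locker 1 and locker 6 share exactly the 2 values {green, purple}; by pigeonhole those values go to them, so strike green, purple from locker 2, locker 7, locker 8.
That leaves locker 2 = teal. Eliminate teal elsewhere: locker 4, locker 7, locker 8.
locker 8 has just one choice, so locker 8 = red.
Determined: locker 2=teal, locker 8=red. The other lockers each still have more than one consistent value. That makes 2.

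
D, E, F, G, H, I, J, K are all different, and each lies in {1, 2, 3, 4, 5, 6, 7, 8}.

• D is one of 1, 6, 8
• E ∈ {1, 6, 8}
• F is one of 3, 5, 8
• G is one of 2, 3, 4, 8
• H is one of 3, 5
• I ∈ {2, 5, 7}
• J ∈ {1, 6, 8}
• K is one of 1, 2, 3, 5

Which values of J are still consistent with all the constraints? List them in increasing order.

1, 6, 8

The 8 variables together cover exactly {1, 2, 3, 4, 5, 6, 7, 8} — 8 values for 8 variables — and 4 appears only in G's list, so G = 4.
The 7 still-open variables draw from only 7 values {1, 2, 3, 5, 6, 7, 8}, so each is used; only I can be 7, hence I = 7.
The 6 still-open variables together cover exactly {1, 2, 3, 5, 6, 8} — 6 values for 6 variables — and 2 appears only in K's list, so K = 2.
D, E, J between them cover only {1, 6, 8} — a naked triple. Remove those values from F.
No further eliminations apply; J can still be any of 1, 6, 8.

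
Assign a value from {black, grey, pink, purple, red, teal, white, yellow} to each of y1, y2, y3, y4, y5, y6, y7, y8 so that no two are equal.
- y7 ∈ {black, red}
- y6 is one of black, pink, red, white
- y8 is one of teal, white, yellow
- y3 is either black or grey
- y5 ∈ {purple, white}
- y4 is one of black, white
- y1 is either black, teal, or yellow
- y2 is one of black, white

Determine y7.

red

The 8 variables draw from only 8 values {black, grey, pink, purple, red, teal, white, yellow}, so each is used; only y3 can be grey, hence y3 = grey.
The 7 still-open variables draw from only 7 values {black, pink, purple, red, teal, white, yellow}, so each is used; only y6 can be pink, hence y6 = pink.
The 6 still-open variables together cover exactly {black, purple, red, teal, white, yellow} — 6 values for 6 variables — and purple appears only in y5's list, so y5 = purple.
Among the 5 still-open variables, red fits only y7 (and all 5 values in {black, red, teal, white, yellow} must be used), so y7 = red.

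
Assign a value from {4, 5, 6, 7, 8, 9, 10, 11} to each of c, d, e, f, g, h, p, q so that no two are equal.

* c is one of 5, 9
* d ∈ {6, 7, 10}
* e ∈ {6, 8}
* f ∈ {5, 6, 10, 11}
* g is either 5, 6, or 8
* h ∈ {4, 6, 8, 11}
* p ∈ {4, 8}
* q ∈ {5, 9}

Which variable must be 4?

p

The 8 variables draw from only 8 values {4, 5, 6, 7, 8, 9, 10, 11}, so each is used; only d can be 7, hence d = 7.
Among the 7 still-open variables, 10 fits only f (and all 7 values in {4, 5, 6, 8, 9, 10, 11} must be used), so f = 10.
Among the 6 still-open variables, 11 fits only h (and all 6 values in {4, 5, 6, 8, 9, 11} must be used), so h = 11.
The 5 still-open variables together cover exactly {4, 5, 6, 8, 9} — 5 values for 5 variables — and 4 appears only in p's list, so p = 4.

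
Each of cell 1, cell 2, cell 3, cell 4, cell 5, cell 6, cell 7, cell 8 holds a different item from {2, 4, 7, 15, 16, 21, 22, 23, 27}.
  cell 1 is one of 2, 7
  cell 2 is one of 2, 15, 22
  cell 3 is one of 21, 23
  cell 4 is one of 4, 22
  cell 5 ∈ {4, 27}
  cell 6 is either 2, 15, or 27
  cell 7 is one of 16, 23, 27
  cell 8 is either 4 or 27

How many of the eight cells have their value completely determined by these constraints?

cell 5 and cell 8 between them cover only {4, 27} — a naked pair. Remove those values from cell 4, cell 6, cell 7.
cell 4 must be 22 (only option left). Strike 22 from cell 2.
cell 2 and cell 6 share exactly the 2 values {2, 15}; by pigeonhole those values go to them, so strike 2, 15 from cell 1.
cell 1's domain is down to {7}, so cell 1 = 7.
Determined: cell 1=7, cell 4=22. The other cells each still have more than one consistent value. That makes 2.

2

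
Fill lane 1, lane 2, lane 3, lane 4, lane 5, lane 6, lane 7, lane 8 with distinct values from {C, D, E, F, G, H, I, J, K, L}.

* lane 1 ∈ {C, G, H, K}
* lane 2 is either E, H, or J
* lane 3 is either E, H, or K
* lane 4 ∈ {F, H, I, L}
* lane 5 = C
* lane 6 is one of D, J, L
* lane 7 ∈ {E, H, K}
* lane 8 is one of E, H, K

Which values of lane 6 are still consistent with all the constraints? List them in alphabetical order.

D, L

lane 5's domain is down to {C}, so lane 5 = C. Strike C from lane 1.
lane 3, lane 7, lane 8 share exactly the 3 values {E, H, K}; by pigeonhole those values go to them, so strike E, H, K from lane 1, lane 2, lane 4.
lane 1 has just one choice, so lane 1 = G.
That leaves lane 2 = J. Remove J from lane 6.
No further eliminations apply; lane 6 can still be any of D, L.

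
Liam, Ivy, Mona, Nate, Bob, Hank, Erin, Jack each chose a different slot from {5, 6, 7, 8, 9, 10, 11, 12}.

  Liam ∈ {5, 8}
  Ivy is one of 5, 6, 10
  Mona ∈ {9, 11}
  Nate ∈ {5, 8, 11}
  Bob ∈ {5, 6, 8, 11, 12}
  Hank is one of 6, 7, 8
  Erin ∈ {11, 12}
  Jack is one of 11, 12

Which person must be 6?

Bob

Among the 8 variables, 7 fits only Hank (and all 8 values in {5, 6, 7, 8, 9, 10, 11, 12} must be used), so Hank = 7.
The 7 still-open variables together cover exactly {5, 6, 8, 9, 10, 11, 12} — 7 values for 7 variables — and 9 appears only in Mona's list, so Mona = 9.
Among the 6 still-open variables, 10 fits only Ivy (and all 6 values in {5, 6, 8, 10, 11, 12} must be used), so Ivy = 10.
The 5 still-open variables together cover exactly {5, 6, 8, 11, 12} — 5 values for 5 variables — and 6 appears only in Bob's list, so Bob = 6.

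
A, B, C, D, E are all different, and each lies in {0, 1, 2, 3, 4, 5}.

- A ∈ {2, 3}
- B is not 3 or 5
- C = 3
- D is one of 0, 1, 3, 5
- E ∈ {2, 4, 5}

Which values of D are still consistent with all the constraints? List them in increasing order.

0, 1, 5

C's domain is down to {3}, so C = 3. So A, D can't be 3.
A's domain is down to {2}, so A = 2. Strike 2 from B, E.
No further eliminations apply; D can still be any of 0, 1, 5.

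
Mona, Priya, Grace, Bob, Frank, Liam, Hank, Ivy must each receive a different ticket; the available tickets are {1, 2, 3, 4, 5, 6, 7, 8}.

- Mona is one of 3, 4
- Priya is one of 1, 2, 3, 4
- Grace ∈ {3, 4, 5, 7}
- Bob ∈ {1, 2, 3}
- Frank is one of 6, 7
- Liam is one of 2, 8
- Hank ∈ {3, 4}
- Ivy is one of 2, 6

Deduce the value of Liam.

Among the 8 variables, 5 fits only Grace (and all 8 values in {1, 2, 3, 4, 5, 6, 7, 8} must be used), so Grace = 5.
The 7 still-open variables draw from only 7 values {1, 2, 3, 4, 6, 7, 8}, so each is used; only Frank can be 7, hence Frank = 7.
The 6 still-open variables together cover exactly {1, 2, 3, 4, 6, 8} — 6 values for 6 variables — and 6 appears only in Ivy's list, so Ivy = 6.
The 5 still-open variables draw from only 5 values {1, 2, 3, 4, 8}, so each is used; only Liam can be 8, hence Liam = 8.

8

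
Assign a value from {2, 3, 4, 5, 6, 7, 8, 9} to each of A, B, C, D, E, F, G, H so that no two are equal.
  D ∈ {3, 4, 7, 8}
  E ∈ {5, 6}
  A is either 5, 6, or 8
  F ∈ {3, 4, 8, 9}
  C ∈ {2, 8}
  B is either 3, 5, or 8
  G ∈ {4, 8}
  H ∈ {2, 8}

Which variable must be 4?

G

Among the 8 variables, 7 fits only D (and all 8 values in {2, 3, 4, 5, 6, 7, 8, 9} must be used), so D = 7.
The 7 still-open variables draw from only 7 values {2, 3, 4, 5, 6, 8, 9}, so each is used; only F can be 9, hence F = 9.
Among the 6 still-open variables, 3 fits only B (and all 6 values in {2, 3, 4, 5, 6, 8} must be used), so B = 3.
Among the 5 still-open variables, 4 fits only G (and all 5 values in {2, 4, 5, 6, 8} must be used), so G = 4.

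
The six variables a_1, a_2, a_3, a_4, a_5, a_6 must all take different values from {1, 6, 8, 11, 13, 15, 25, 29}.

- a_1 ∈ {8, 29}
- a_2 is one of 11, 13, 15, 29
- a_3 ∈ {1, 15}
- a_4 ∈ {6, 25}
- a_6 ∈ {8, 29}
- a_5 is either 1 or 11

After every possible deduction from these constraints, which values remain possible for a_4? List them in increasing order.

a_1 and a_6 share exactly the 2 values {8, 29}; by pigeonhole those values go to them, so strike 8, 29 from a_2.
No further eliminations apply; a_4 can still be any of 6, 25.

6, 25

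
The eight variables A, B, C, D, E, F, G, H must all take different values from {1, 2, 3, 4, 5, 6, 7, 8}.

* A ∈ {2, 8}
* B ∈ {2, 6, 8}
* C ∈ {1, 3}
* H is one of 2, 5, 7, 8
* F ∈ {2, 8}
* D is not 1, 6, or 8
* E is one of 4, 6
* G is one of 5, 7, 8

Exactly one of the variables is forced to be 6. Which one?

B

The 8 variables draw from only 8 values {1, 2, 3, 4, 5, 6, 7, 8}, so each is used; only C can be 1, hence C = 1.
The 7 still-open variables together cover exactly {2, 3, 4, 5, 6, 7, 8} — 7 values for 7 variables — and 3 appears only in D's list, so D = 3.
The 6 still-open variables draw from only 6 values {2, 4, 5, 6, 7, 8}, so each is used; only E can be 4, hence E = 4.
Among the 5 still-open variables, 6 fits only B (and all 5 values in {2, 5, 6, 7, 8} must be used), so B = 6.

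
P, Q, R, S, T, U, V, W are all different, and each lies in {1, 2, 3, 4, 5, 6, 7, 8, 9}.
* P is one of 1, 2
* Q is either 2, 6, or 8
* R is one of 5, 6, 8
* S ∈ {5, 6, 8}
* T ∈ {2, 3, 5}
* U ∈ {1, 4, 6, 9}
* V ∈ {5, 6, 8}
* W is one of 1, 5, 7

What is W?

7

The 3 variables R, S, V are confined to {5, 6, 8}, which locks those values in; drop them from Q, T, U, W.
Q has just one choice, so Q = 2. Eliminate 2 elsewhere: P, T.
T's domain is down to {3}, so T = 3.
That leaves P = 1. So U, W can't be 1.
So W = 7.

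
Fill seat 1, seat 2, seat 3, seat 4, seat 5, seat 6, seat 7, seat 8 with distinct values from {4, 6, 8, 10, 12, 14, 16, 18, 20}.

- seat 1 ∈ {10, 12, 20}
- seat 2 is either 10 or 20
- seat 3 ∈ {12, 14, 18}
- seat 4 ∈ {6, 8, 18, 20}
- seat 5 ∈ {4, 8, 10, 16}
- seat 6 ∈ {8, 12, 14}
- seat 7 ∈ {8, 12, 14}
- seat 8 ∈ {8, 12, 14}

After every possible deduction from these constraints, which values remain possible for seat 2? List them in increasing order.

10, 20

The 3 variables seat 6, seat 7, seat 8 are confined to {8, 12, 14}, which locks those values in; drop them from seat 1, seat 3, seat 4, seat 5.
seat 3 must be 18 (only option left). Strike 18 from seat 4.
The 2 variables seat 1 and seat 2 are confined to {10, 20}, which locks those values in; drop them from seat 4, seat 5.
seat 4 must be 6 (only option left).
No further eliminations apply; seat 2 can still be any of 10, 20.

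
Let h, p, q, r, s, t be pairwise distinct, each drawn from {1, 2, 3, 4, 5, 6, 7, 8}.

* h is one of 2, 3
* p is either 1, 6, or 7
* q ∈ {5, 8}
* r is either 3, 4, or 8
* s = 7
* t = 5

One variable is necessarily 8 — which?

q

s has just one choice, so s = 7. So p can't be 7.
t has just one choice, so t = 5. So q can't be 5.
So 8 goes to q.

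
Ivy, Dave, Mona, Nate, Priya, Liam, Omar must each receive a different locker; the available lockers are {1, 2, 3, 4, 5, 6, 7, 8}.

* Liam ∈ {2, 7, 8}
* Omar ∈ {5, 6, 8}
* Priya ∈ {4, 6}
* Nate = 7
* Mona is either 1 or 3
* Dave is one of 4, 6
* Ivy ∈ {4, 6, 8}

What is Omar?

5

Nate must be 7 (only option left). Remove 7 from Liam.
The 2 variables Dave and Priya are confined to {4, 6}, which locks those values in; drop them from Ivy, Omar.
That leaves Ivy = 8. Strike 8 from Liam, Omar.
So Omar = 5.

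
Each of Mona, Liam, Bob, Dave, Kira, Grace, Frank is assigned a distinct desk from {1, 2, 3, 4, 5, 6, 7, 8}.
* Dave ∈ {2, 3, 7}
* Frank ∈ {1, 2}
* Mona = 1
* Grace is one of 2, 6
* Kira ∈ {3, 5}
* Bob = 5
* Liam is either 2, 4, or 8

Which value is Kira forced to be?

3

Mona's domain is down to {1}, so Mona = 1. Remove 1 from Frank.
Bob has just one choice, so Bob = 5. So Kira can't be 5.
So Kira = 3.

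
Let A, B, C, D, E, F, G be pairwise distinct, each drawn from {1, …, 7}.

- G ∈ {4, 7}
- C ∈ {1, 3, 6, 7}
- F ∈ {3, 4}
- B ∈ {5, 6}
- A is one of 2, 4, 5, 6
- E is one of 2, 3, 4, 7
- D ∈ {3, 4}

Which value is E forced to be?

Among the 7 variables, 1 fits only C (and all 7 values in {1, 2, 3, 4, 5, 6, 7} must be used), so C = 1.
The 2 variables D and F are confined to {3, 4}, which locks those values in; drop them from A, E, G.
G has just one choice, so G = 7. So E can't be 7.
So E = 2.

2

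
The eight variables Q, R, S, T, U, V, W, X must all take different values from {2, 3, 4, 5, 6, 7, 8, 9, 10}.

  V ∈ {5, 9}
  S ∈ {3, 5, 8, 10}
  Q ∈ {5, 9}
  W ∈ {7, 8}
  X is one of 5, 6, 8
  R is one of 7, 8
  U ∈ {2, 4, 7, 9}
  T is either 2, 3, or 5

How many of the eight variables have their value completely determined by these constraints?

1

Q and V between them cover only {5, 9} — a naked pair. Remove those values from S, T, U, X.
The 2 variables R and W are confined to {7, 8}, which locks those values in; drop them from S, U, X.
X's domain is down to {6}, so X = 6.
Determined: X=6. The other variables each still have more than one consistent value. That makes 1.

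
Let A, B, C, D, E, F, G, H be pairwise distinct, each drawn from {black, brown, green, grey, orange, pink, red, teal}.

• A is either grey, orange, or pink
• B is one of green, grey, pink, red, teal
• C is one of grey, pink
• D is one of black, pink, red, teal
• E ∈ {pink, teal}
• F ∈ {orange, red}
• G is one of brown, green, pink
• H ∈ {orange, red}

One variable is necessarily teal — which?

The 8 variables draw from only 8 values {black, brown, green, grey, orange, pink, red, teal}, so each is used; only D can be black, hence D = black.
The 7 still-open variables together cover exactly {brown, green, grey, orange, pink, red, teal} — 7 values for 7 variables — and brown appears only in G's list, so G = brown.
The 6 still-open variables together cover exactly {green, grey, orange, pink, red, teal} — 6 values for 6 variables — and green appears only in B's list, so B = green.
The 5 still-open variables together cover exactly {grey, orange, pink, red, teal} — 5 values for 5 variables — and teal appears only in E's list, so E = teal.

E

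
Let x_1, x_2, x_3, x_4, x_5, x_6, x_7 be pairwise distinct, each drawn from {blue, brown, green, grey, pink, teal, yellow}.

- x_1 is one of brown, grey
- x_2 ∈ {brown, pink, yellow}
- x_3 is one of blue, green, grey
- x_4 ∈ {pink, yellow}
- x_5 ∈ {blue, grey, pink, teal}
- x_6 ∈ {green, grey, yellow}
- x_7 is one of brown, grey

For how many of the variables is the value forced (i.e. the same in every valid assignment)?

3

Among the 7 variables, teal fits only x_5 (and all 7 values in {blue, brown, green, grey, pink, teal, yellow} must be used), so x_5 = teal.
The 6 still-open variables together cover exactly {blue, brown, green, grey, pink, yellow} — 6 values for 6 variables — and blue appears only in x_3's list, so x_3 = blue.
The 5 still-open variables together cover exactly {brown, green, grey, pink, yellow} — 5 values for 5 variables — and green appears only in x_6's list, so x_6 = green.
The 2 variables x_1 and x_7 are confined to {brown, grey}, which locks those values in; drop them from x_2.
Determined: x_3=blue, x_5=teal, x_6=green. The other variables each still have more than one consistent value. That makes 3.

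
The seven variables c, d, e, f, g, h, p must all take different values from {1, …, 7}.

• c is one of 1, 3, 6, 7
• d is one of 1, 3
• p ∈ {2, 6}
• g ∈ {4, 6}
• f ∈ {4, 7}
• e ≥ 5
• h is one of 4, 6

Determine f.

7

The 7 variables draw from only 7 values {1, 2, 3, 4, 5, 6, 7}, so each is used; only p can be 2, hence p = 2.
Among the 6 still-open variables, 5 fits only e (and all 6 values in {1, 3, 4, 5, 6, 7} must be used), so e = 5.
g and h share exactly the 2 values {4, 6}; by pigeonhole those values go to them, so strike 4, 6 from c, f.
So f = 7.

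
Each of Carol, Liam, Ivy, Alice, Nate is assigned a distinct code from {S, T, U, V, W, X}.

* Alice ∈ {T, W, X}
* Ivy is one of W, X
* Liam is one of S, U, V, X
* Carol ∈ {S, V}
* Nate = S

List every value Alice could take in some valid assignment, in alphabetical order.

Nate's domain is down to {S}, so Nate = S. So Carol, Liam can't be S.
That leaves Carol = V. Strike V from Liam.
No further eliminations apply; Alice can still be any of T, W, X.

T, W, X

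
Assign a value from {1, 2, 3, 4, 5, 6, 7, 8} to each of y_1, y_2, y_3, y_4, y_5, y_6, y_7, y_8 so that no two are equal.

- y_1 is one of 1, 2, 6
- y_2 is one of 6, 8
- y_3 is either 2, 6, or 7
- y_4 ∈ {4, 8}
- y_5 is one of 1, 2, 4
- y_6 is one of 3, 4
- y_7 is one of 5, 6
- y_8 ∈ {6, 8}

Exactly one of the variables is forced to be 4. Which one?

y_4

The 8 variables draw from only 8 values {1, 2, 3, 4, 5, 6, 7, 8}, so each is used; only y_6 can be 3, hence y_6 = 3.
The 7 still-open variables draw from only 7 values {1, 2, 4, 5, 6, 7, 8}, so each is used; only y_7 can be 5, hence y_7 = 5.
Among the 6 still-open variables, 7 fits only y_3 (and all 6 values in {1, 2, 4, 6, 7, 8} must be used), so y_3 = 7.
y_2 and y_8 between them cover only {6, 8} — a naked pair. Remove those values from y_1, y_4.
So 4 goes to y_4.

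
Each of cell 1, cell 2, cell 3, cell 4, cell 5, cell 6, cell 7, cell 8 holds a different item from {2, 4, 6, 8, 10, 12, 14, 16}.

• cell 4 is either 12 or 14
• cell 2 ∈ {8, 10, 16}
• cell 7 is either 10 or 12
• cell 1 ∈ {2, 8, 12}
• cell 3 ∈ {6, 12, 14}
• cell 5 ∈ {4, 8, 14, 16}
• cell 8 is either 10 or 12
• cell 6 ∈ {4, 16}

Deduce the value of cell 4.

14

The 8 variables draw from only 8 values {2, 4, 6, 8, 10, 12, 14, 16}, so each is used; only cell 1 can be 2, hence cell 1 = 2.
The 7 still-open variables together cover exactly {4, 6, 8, 10, 12, 14, 16} — 7 values for 7 variables — and 6 appears only in cell 3's list, so cell 3 = 6.
cell 7 and cell 8 share exactly the 2 values {10, 12}; by pigeonhole those values go to them, so strike 10, 12 from cell 2, cell 4.
So cell 4 = 14.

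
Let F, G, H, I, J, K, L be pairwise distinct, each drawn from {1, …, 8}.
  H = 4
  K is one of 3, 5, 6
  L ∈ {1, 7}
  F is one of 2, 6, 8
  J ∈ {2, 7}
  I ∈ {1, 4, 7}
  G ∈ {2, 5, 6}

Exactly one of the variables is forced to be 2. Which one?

J

H must be 4 (only option left). So I can't be 4.
The 2 variables I and L are confined to {1, 7}, which locks those values in; drop them from J.
So 2 goes to J.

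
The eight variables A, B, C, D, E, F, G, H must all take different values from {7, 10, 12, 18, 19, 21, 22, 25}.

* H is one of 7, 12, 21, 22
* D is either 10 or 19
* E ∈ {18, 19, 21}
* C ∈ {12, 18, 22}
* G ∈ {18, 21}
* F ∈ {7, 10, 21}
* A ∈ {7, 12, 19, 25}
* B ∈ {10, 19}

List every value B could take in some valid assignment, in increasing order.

10, 19

The 8 variables together cover exactly {7, 10, 12, 18, 19, 21, 22, 25} — 8 values for 8 variables — and 25 appears only in A's list, so A = 25.
B and D share exactly the 2 values {10, 19}; by pigeonhole those values go to them, so strike 10, 19 from E, F.
The 2 variables E and G are confined to {18, 21}, which locks those values in; drop them from C, F, H.
F must be 7 (only option left). Remove 7 from H.
No further eliminations apply; B can still be any of 10, 19.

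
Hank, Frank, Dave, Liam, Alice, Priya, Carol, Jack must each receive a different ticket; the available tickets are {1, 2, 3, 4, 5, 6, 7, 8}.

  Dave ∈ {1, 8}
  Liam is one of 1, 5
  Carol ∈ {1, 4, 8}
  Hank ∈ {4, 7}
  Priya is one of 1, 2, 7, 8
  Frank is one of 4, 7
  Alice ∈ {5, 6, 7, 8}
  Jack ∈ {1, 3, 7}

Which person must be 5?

The 8 variables together cover exactly {1, 2, 3, 4, 5, 6, 7, 8} — 8 values for 8 variables — and 2 appears only in Priya's list, so Priya = 2.
Among the 7 still-open variables, 3 fits only Jack (and all 7 values in {1, 3, 4, 5, 6, 7, 8} must be used), so Jack = 3.
The 6 still-open variables together cover exactly {1, 4, 5, 6, 7, 8} — 6 values for 6 variables — and 6 appears only in Alice's list, so Alice = 6.
The 5 still-open variables draw from only 5 values {1, 4, 5, 7, 8}, so each is used; only Liam can be 5, hence Liam = 5.

Liam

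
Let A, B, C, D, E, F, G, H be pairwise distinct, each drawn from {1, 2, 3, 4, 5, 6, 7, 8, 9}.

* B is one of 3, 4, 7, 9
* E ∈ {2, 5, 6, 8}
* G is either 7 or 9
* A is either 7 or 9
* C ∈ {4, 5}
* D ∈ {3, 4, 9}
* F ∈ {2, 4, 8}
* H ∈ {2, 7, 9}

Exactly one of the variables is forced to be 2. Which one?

The 8 variables draw from only 8 values {2, 3, 4, 5, 6, 7, 8, 9}, so each is used; only E can be 6, hence E = 6.
Among the 7 still-open variables, 5 fits only C (and all 7 values in {2, 3, 4, 5, 7, 8, 9} must be used), so C = 5.
The 6 still-open variables draw from only 6 values {2, 3, 4, 7, 8, 9}, so each is used; only F can be 8, hence F = 8.
Among the 5 still-open variables, 2 fits only H (and all 5 values in {2, 3, 4, 7, 9} must be used), so H = 2.

H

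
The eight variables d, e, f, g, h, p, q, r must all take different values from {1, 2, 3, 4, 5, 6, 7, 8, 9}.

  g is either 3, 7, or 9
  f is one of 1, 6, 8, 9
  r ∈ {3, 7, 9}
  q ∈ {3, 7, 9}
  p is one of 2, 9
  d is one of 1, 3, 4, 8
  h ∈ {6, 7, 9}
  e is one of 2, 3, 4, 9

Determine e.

4

g, q, r share exactly the 3 values {3, 7, 9}; by pigeonhole those values go to them, so strike 3, 7, 9 from d, e, f, h, p.
h must be 6 (only option left). So f can't be 6.
p's domain is down to {2}, so p = 2. Remove 2 from e.
So e = 4.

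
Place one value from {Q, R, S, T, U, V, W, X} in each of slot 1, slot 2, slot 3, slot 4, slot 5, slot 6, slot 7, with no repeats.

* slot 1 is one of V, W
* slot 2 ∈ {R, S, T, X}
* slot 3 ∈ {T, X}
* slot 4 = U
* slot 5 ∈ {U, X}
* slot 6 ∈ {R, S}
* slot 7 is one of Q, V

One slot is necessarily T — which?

slot 3

slot 4 has just one choice, so slot 4 = U. Remove U from slot 5.
That leaves slot 5 = X. Strike X from slot 2, slot 3.
So T goes to slot 3.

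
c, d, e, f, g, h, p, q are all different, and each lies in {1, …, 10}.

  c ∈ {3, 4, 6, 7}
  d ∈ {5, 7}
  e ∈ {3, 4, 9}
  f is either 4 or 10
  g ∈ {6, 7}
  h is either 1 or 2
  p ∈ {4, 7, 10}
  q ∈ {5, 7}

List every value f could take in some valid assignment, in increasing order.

4, 10

d and q between them cover only {5, 7} — a naked pair. Remove those values from c, g, p.
g has just one choice, so g = 6. So c can't be 6.
f and p between them cover only {4, 10} — a naked pair. Remove those values from c, e.
c must be 3 (only option left). So e can't be 3.
e must be 9 (only option left).
No further eliminations apply; f can still be any of 4, 10.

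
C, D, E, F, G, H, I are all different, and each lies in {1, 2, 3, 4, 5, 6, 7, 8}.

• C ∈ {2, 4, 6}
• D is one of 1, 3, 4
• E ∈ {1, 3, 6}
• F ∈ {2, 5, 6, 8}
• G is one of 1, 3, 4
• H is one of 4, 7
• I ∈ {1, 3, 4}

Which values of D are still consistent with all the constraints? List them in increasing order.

The 3 variables D, G, I are confined to {1, 3, 4}, which locks those values in; drop them from C, E, H.
E must be 6 (only option left). Remove 6 from C, F.
H's domain is down to {7}, so H = 7.
That leaves C = 2. Remove 2 from F.
No further eliminations apply; D can still be any of 1, 3, 4.

1, 3, 4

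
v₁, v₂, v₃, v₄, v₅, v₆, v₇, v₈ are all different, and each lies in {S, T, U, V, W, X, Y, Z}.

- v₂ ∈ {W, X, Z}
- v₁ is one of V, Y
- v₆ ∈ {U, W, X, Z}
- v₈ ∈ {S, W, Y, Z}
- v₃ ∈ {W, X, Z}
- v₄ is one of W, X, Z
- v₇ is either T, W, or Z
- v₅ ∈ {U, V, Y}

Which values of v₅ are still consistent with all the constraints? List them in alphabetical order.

Among the 8 variables, S fits only v₈ (and all 8 values in {S, T, U, V, W, X, Y, Z} must be used), so v₈ = S.
Among the 7 still-open variables, T fits only v₇ (and all 7 values in {T, U, V, W, X, Y, Z} must be used), so v₇ = T.
The 3 variables v₂, v₃, v₄ are confined to {W, X, Z}, which locks those values in; drop them from v₆.
v₆'s domain is down to {U}, so v₆ = U. Remove U from v₅.
No further eliminations apply; v₅ can still be any of V, Y.

V, Y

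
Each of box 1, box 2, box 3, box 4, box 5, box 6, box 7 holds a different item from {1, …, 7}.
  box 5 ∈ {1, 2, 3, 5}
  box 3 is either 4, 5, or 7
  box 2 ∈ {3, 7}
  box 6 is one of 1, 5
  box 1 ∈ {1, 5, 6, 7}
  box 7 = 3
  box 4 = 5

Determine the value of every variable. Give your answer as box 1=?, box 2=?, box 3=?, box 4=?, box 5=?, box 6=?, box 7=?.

box 4 must be 5 (only option left). Strike 5 from box 1, box 3, box 5, box 6.
box 6 must be 1 (only option left). Eliminate 1 elsewhere: box 1, box 5.
box 7's domain is down to {3}, so box 7 = 3. So box 2, box 5 can't be 3.
box 2's domain is down to {7}, so box 2 = 7. Remove 7 from box 1, box 3.
box 3 must be 4 (only option left).
That leaves box 5 = 2.
box 1 has just one choice, so box 1 = 6.

box 1=6, box 2=7, box 3=4, box 4=5, box 5=2, box 6=1, box 7=3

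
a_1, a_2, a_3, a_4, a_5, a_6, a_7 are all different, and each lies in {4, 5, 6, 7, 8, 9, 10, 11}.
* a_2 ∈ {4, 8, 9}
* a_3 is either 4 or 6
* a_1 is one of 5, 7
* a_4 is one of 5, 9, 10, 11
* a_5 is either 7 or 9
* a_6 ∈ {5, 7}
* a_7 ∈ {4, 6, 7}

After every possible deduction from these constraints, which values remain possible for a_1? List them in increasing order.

5, 7

a_1 and a_6 share exactly the 2 values {5, 7}; by pigeonhole those values go to them, so strike 5, 7 from a_4, a_5, a_7.
a_5 must be 9 (only option left). So a_2, a_4 can't be 9.
a_3 and a_7 between them cover only {4, 6} — a naked pair. Remove those values from a_2.
That leaves a_2 = 8.
No further eliminations apply; a_1 can still be any of 5, 7.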